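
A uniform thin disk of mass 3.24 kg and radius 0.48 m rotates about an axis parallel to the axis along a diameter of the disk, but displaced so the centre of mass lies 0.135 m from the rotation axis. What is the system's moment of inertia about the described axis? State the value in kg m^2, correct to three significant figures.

0.246

I_cm = (1/4)MR² = (1/4)(3.24)(0.48)² = 0.18662 kg m^2; centre at d = 0.135 m, so I = I_cm + Md² gives I = 0.18662 + (3.24)(0.135)² = 0.24567 kg m^2.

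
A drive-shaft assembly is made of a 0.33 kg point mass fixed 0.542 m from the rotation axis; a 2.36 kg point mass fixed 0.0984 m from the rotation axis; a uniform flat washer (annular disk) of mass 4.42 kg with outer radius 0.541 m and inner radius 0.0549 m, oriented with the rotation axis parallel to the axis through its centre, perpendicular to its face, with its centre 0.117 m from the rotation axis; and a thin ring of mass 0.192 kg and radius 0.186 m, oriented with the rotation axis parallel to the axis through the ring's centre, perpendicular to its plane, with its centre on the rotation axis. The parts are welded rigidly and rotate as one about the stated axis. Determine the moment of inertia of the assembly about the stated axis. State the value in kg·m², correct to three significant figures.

0.840

Point mass: I_cm = 0; centre at d = 0.542 m, so the parallel axis theorem gives I = 0 + (0.33)(0.542)² = 0.096942 kg·m².
Point mass: I_cm = 0; centre at d = 0.0984 m, so the parallel axis theorem gives I = 0 + (2.36)(0.0984)² = 0.022851 kg·m².
Annular disk: I_cm = (1/2)M(R²+r²) = (1/2)(4.42)[(0.541)² + (0.0549)²] = 0.65349 kg·m²; centre at d = 0.117 m, so the parallel axis theorem gives I = 0.65349 + (4.42)(0.117)² = 0.71399 kg·m².
Thin ring: I_cm = MR² = (0.192)(0.186)² = 0.0066424 kg·m²; axis through the centre, so I = 0.0066424 kg·m².
Total I = 0.096942 + 0.022851 + 0.71399 + 0.0066424 = 0.84043 kg·m².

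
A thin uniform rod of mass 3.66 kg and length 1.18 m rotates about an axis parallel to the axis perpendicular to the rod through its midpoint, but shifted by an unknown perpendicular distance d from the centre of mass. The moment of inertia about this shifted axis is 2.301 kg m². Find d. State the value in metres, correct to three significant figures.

0.716

About the centre-of-mass axis, I_cm = (1/12)ML² = (1/12)(3.66)(1.18)² = 0.42468 kg m².
Parallel axis theorem: I = I_cm + Md², so Md² = 2.301 − 0.42468 = 1.8763 kg m².
d = √(1.8763 / 3.66) = 0.716 m.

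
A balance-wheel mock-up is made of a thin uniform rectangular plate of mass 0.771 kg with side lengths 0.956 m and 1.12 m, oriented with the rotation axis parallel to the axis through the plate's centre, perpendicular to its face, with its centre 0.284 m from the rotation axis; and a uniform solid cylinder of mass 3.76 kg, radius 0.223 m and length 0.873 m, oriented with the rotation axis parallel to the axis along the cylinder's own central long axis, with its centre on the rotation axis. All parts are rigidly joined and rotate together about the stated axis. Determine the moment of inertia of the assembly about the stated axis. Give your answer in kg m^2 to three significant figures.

Rectangular plate: I_cm = (1/12)M(a²+b²) = (1/12)(0.771)[(0.956)² + (1.12)²] = 0.13932 kg m^2; centre at d = 0.284 m, so the parallel axis theorem gives I = 0.13932 + (0.771)(0.284)² = 0.2015 kg m^2.
Solid cylinder: I_cm = (1/2)MR² = (1/2)(3.76)(0.223)² = 0.093491 kg m^2; axis through the centre, so I = 0.093491 kg m^2.
Total I = 0.2015 + 0.093491 = 0.29499 kg m^2.

0.295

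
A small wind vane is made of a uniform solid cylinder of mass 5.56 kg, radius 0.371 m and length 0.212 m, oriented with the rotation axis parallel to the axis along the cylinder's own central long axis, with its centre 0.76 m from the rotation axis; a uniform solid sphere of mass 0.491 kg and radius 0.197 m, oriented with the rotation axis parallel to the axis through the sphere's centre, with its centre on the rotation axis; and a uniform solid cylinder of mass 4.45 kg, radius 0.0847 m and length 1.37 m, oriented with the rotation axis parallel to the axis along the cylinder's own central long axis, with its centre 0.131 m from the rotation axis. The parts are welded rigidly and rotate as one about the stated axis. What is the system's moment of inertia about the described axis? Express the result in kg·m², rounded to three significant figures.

Solid cylinder: I_cm = (1/2)MR² = (1/2)(5.56)(0.371)² = 0.38264 kg·m²; centre at d = 0.76 m, so I = I_cm + Md² gives I = 0.38264 + (5.56)(0.76)² = 3.5941 kg·m².
Solid sphere: I_cm = (2/5)MR² = (2/5)(0.491)(0.197)² = 0.0076221 kg·m²; axis through the centre, so I = 0.0076221 kg·m².
Solid cylinder: I_cm = (1/2)MR² = (1/2)(4.45)(0.0847)² = 0.015962 kg·m²; centre at d = 0.131 m, so I = I_cm + Md² gives I = 0.015962 + (4.45)(0.131)² = 0.092329 kg·m².
Total I = 3.5941 + 0.0076221 + 0.092329 = 3.694 kg·m².

3.69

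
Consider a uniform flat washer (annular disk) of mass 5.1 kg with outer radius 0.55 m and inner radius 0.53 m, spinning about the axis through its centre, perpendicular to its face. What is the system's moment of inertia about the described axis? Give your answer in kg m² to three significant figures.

1.49

I_cm = (1/2)M(R²+r²) = (1/2)(5.1)[(0.55)² + (0.53)²] = 1.4877 kg m²; axis through the centre, so I = 1.4877 kg m².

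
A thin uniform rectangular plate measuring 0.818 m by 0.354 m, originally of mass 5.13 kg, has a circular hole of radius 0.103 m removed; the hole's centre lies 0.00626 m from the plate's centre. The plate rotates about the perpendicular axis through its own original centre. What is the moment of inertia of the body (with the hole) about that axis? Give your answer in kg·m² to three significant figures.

Unpierced body about its centre: I₀ = (1/12)M(a²+b²) = (1/12)(5.13)[(0.818)² + (0.354)²] = 0.33962 kg·m².
The removed disk has mass m = M·πr²/(ab) = (5.13)·π(0.103)²/(0.818·0.354) = 0.59045 kg (same uniform areal density).
Its moment of inertia about the rotation axis (parallel-axis theorem): I_hole = (1/2)mr² + md² = (1/2)(0.59045)(0.103)² + (0.59045)(0.00626)² = 0.0031552 kg·m².
Treating the hole as negative mass, I = I₀ − I_hole = 0.33962 − 0.0031552 = 0.33647 kg·m².

0.336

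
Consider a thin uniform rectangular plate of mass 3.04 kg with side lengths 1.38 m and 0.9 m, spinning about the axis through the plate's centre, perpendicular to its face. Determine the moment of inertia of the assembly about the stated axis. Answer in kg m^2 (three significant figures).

0.688

I_cm = (1/12)M(a²+b²) = (1/12)(3.04)[(1.38)² + (0.9)²] = 0.68765 kg m^2; axis through the centre, so I = 0.68765 kg m^2.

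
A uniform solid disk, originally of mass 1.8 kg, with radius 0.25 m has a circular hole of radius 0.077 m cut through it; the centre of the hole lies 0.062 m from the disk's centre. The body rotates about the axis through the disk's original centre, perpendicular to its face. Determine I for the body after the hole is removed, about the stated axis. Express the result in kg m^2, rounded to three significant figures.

Unpierced body about its centre: I₀ = (1/2)MR² = (1/2)(1.8)(0.25)² = 0.05625 kg m^2.
The removed disk has mass m = M·(r/R)² = (1.8)(0.077/0.25)² = 0.17076 kg (same uniform areal density).
Its moment of inertia about the rotation axis (parallel-axis theorem): I_hole = (1/2)mr² + md² = (1/2)(0.17076)(0.077)² + (0.17076)(0.062)² = 0.0011626 kg m^2.
Treating the hole as negative mass, I = I₀ − I_hole = 0.05625 − 0.0011626 = 0.055087 kg m^2.

0.0551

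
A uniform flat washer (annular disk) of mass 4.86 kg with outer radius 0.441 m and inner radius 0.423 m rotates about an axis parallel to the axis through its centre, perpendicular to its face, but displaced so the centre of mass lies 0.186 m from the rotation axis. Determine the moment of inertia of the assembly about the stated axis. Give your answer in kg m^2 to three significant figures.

1.08

I_cm = (1/2)M(R²+r²) = (1/2)(4.86)[(0.441)² + (0.423)²] = 0.90739 kg m^2; centre at d = 0.186 m, so the parallel axis theorem gives I = 0.90739 + (4.86)(0.186)² = 1.0755 kg m^2.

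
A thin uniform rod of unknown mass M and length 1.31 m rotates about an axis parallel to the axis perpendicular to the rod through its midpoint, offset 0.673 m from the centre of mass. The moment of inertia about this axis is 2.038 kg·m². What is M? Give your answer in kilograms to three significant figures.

3.42

I = I_cm + Md² = (1/12)ML² + Md² = M·[0.0833333·(1.31)² + (0.673)²] = M·0.59594.
So M = 2.038 / 0.59594 = 3.4198 kg.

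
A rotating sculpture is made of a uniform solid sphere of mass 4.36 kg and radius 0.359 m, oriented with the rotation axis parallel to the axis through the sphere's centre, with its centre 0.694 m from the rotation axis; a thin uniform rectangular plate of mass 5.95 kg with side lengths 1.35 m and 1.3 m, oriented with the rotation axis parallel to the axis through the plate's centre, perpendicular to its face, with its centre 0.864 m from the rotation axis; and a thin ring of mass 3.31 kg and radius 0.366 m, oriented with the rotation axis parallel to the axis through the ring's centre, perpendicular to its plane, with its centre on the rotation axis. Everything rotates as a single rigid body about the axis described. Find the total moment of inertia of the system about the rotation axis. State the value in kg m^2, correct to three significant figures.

Solid sphere: I_cm = (2/5)MR² = (2/5)(4.36)(0.359)² = 0.22477 kg m^2; centre at d = 0.694 m, so I = I_cm + Md² gives I = 0.22477 + (4.36)(0.694)² = 2.3247 kg m^2.
Rectangular plate: I_cm = (1/12)M(a²+b²) = (1/12)(5.95)[(1.35)² + (1.3)²] = 1.7416 kg m^2; centre at d = 0.864 m, so I = I_cm + Md² gives I = 1.7416 + (5.95)(0.864)² = 6.1833 kg m^2.
Thin ring: I_cm = MR² = (3.31)(0.366)² = 0.44339 kg m^2; axis through the centre, so I = 0.44339 kg m^2.
Total I = 2.3247 + 6.1833 + 0.44339 = 8.9514 kg m^2.

8.95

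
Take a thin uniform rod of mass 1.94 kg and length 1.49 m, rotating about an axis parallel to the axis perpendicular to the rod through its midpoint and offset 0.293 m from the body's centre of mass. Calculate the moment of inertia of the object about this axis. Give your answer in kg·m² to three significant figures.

0.525

I_cm = (1/12)ML² = (1/12)(1.94)(1.49)² = 0.35892 kg·m²; centre at d = 0.293 m, so the parallel axis theorem gives I = 0.35892 + (1.94)(0.293)² = 0.52546 kg·m².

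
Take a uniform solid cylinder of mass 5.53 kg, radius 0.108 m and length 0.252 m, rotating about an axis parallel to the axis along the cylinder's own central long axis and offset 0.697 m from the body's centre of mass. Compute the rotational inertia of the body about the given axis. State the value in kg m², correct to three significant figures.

2.72

I_cm = (1/2)MR² = (1/2)(5.53)(0.108)² = 0.032251 kg m²; centre at d = 0.697 m, so I = I_cm + Md² gives I = 0.032251 + (5.53)(0.697)² = 2.7188 kg m².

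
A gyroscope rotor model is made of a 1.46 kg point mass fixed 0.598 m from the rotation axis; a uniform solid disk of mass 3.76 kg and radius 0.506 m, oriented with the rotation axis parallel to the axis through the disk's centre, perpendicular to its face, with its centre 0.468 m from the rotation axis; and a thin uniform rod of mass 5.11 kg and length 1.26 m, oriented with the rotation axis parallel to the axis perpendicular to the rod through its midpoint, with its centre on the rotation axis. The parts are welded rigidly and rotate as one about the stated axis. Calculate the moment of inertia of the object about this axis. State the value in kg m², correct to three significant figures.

Point mass: I_cm = 0; centre at d = 0.598 m, so I = I_cm + Md² gives I = 0 + (1.46)(0.598)² = 0.5221 kg m².
Solid disk: I_cm = (1/2)MR² = (1/2)(3.76)(0.506)² = 0.48135 kg m²; centre at d = 0.468 m, so I = I_cm + Md² gives I = 0.48135 + (3.76)(0.468)² = 1.3049 kg m².
Thin rod: I_cm = (1/12)ML² = (1/12)(5.11)(1.26)² = 0.67605 kg m²; axis through the centre, so I = 0.67605 kg m².
Total I = 0.5221 + 1.3049 + 0.67605 = 2.503 kg m².

2.50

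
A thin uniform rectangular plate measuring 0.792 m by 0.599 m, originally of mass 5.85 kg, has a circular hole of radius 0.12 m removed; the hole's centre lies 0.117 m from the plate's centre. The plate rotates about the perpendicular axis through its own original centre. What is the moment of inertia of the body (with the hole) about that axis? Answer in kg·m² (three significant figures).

0.469

Unpierced body about its centre: I₀ = (1/12)M(a²+b²) = (1/12)(5.85)[(0.792)² + (0.599)²] = 0.48071 kg·m².
The removed disk has mass m = M·πr²/(ab) = (5.85)·π(0.12)²/(0.792·0.599) = 0.55785 kg (same uniform areal density).
Its moment of inertia about the rotation axis (parallel-axis theorem): I_hole = (1/2)mr² + md² = (1/2)(0.55785)(0.12)² + (0.55785)(0.117)² = 0.011653 kg·m².
Treating the hole as negative mass, I = I₀ − I_hole = 0.48071 − 0.011653 = 0.46905 kg·m².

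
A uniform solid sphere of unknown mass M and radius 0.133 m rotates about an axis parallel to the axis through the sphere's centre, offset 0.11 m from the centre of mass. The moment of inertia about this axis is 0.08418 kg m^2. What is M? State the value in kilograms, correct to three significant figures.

4.39

I = I_cm + Md² = (2/5)MR² + Md² = M·[0.4·(0.133)² + (0.11)²] = M·0.019176.
So M = 0.08418 / 0.019176 = 4.39 kg.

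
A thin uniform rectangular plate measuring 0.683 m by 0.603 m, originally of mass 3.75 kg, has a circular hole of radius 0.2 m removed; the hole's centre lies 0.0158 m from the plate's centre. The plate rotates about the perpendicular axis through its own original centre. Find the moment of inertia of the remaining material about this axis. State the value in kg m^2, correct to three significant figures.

Unpierced body about its centre: I₀ = (1/12)M(a²+b²) = (1/12)(3.75)[(0.683)² + (0.603)²] = 0.25941 kg m^2.
The removed disk has mass m = M·πr²/(ab) = (3.75)·π(0.2)²/(0.683·0.603) = 1.1442 kg (same uniform areal density).
Its moment of inertia about the rotation axis (parallel-axis theorem): I_hole = (1/2)mr² + md² = (1/2)(1.1442)(0.2)² + (1.1442)(0.0158)² = 0.02317 kg m^2.
Treating the hole as negative mass, I = I₀ − I_hole = 0.25941 − 0.02317 = 0.23624 kg m^2.

0.236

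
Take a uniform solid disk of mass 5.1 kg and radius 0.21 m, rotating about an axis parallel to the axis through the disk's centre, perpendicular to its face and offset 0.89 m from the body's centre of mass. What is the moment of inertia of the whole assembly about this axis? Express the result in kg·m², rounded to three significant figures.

4.15

I_cm = (1/2)MR² = (1/2)(5.1)(0.21)² = 0.11245 kg·m²; centre at d = 0.89 m, so I = I_cm + Md² gives I = 0.11245 + (5.1)(0.89)² = 4.1522 kg·m².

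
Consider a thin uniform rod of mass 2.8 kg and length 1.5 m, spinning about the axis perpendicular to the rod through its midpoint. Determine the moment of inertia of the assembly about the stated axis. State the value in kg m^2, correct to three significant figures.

0.525

I_cm = (1/12)ML² = (1/12)(2.8)(1.5)² = 0.525 kg m^2; axis through the centre, so I = 0.525 kg m^2.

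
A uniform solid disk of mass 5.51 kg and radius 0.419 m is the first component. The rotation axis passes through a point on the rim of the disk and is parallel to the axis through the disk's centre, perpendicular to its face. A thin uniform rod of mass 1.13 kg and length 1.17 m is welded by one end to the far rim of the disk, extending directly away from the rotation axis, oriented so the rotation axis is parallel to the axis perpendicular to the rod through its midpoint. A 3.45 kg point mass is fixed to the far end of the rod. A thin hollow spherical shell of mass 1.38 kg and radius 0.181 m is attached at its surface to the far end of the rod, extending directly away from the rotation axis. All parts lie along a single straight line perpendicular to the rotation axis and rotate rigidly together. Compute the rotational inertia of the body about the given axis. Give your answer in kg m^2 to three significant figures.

Solid disk: I_cm = (1/2)MR² = (1/2)(5.51)(0.419)² = 0.48367 kg m^2; centre at d = 0.419 m, so I = I_cm + Md² gives I = 0.48367 + (5.51)(0.419)² = 1.451 kg m^2.
Thin rod: I_cm = (1/12)ML² = (1/12)(1.13)(1.17)² = 0.1289 kg m^2; centre at d = 0.419 + 0.419 + 0.585 = 1.423 m, so I = I_cm + Md² gives I = 0.1289 + (1.13)(1.423)² = 2.4171 kg m^2.
Point mass: I_cm = 0; centre at d = 0.419 + 0.419 + 0.585 + 0.585 = 2.008 m, so I = I_cm + Md² gives I = 0 + (3.45)(2.008)² = 13.911 kg m^2.
Spherical shell: I_cm = (2/3)MR² = (2/3)(1.38)(0.181)² = 0.03014 kg m^2; centre at d = 0.419 + 0.419 + 0.585 + 0.585 + 0.181 = 2.189 m, so I = I_cm + Md² gives I = 0.03014 + (1.38)(2.189)² = 6.6427 kg m^2.
Total I = 1.451 + 2.4171 + 13.911 + 6.6427 = 24.421 kg m^2.

24.4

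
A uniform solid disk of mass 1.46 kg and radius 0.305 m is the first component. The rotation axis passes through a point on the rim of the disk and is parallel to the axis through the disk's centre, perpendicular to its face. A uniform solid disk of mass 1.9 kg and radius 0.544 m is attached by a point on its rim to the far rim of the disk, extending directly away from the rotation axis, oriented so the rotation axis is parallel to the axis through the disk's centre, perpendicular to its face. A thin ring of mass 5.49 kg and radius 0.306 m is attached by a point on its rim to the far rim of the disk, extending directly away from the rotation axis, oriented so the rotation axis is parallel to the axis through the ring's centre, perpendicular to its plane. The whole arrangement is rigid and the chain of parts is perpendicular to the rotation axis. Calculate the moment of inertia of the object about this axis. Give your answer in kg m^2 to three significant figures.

Solid disk: I_cm = (1/2)MR² = (1/2)(1.46)(0.305)² = 0.067908 kg m^2; centre at d = 0.305 m, so the parallel axis theorem gives I = 0.067908 + (1.46)(0.305)² = 0.20372 kg m^2.
Solid disk: I_cm = (1/2)MR² = (1/2)(1.9)(0.544)² = 0.28114 kg m^2; centre at d = 0.305 + 0.305 + 0.544 = 1.154 m, so the parallel axis theorem gives I = 0.28114 + (1.9)(1.154)² = 2.8114 kg m^2.
Thin ring: I_cm = MR² = (5.49)(0.306)² = 0.51406 kg m^2; centre at d = 0.305 + 0.305 + 0.544 + 0.544 + 0.306 = 2.004 m, so the parallel axis theorem gives I = 0.51406 + (5.49)(2.004)² = 22.562 kg m^2.
Total I = 0.20372 + 2.8114 + 22.562 = 25.577 kg m^2.

25.6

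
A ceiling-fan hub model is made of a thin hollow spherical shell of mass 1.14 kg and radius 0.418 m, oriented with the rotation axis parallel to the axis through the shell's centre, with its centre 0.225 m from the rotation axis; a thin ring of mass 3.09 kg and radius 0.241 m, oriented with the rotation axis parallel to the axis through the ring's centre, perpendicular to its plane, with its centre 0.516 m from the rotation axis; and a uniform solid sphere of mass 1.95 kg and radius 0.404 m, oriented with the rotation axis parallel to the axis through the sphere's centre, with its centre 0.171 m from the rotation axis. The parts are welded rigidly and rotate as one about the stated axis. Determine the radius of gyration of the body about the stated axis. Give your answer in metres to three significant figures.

Spherical shell: I_cm = (2/3)MR² = (2/3)(1.14)(0.418)² = 0.13279 kg m^2; centre at d = 0.225 m, so I = I_cm + Md² gives I = 0.13279 + (1.14)(0.225)² = 0.1905 kg m^2.
Thin ring: I_cm = MR² = (3.09)(0.241)² = 0.17947 kg m^2; centre at d = 0.516 m, so I = I_cm + Md² gives I = 0.17947 + (3.09)(0.516)² = 1.0022 kg m^2.
Solid sphere: I_cm = (2/5)MR² = (2/5)(1.95)(0.404)² = 0.12731 kg m^2; centre at d = 0.171 m, so I = I_cm + Md² gives I = 0.12731 + (1.95)(0.171)² = 0.18433 kg m^2.
Total I = 1.377 kg m^2; total mass M = 6.18 kg.
k = √(I/M) = √(1.377/6.18) = 0.47204 m.

0.472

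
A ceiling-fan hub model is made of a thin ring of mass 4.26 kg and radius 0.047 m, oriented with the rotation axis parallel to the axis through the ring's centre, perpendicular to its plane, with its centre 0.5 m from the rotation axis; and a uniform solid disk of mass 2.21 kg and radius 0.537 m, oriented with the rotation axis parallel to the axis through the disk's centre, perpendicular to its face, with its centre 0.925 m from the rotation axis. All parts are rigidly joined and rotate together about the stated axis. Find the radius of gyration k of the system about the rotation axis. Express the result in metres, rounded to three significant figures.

0.712

Thin ring: I_cm = MR² = (4.26)(0.047)² = 0.0094103 kg m^2; centre at d = 0.5 m, so I = I_cm + Md² gives I = 0.0094103 + (4.26)(0.5)² = 1.0744 kg m^2.
Solid disk: I_cm = (1/2)MR² = (1/2)(2.21)(0.537)² = 0.31865 kg m^2; centre at d = 0.925 m, so I = I_cm + Md² gives I = 0.31865 + (2.21)(0.925)² = 2.2096 kg m^2.
Total I = 3.284 kg m^2; total mass M = 6.47 kg.
k = √(I/M) = √(3.284/6.47) = 0.71244 m.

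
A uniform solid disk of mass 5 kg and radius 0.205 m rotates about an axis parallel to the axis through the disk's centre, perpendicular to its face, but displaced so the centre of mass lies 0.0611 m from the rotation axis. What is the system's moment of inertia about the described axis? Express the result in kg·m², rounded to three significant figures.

I_cm = (1/2)MR² = (1/2)(5)(0.205)² = 0.10506 kg·m²; centre at d = 0.0611 m, so I = I_cm + Md² gives I = 0.10506 + (5)(0.0611)² = 0.12373 kg·m².

0.124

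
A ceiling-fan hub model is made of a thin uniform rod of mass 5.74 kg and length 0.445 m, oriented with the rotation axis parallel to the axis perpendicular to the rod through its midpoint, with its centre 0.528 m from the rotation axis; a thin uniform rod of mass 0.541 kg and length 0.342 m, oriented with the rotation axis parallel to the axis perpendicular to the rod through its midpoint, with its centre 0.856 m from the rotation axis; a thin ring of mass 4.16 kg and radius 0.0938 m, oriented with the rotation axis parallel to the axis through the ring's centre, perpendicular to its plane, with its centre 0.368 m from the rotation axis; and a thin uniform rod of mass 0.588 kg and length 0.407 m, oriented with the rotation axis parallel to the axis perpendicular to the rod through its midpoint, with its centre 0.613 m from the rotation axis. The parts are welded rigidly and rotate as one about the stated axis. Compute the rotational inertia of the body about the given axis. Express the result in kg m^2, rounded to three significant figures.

Thin rod: I_cm = (1/12)ML² = (1/12)(5.74)(0.445)² = 0.094722 kg m^2; centre at d = 0.528 m, so the parallel axis theorem gives I = 0.094722 + (5.74)(0.528)² = 1.6949 kg m^2.
Thin rod: I_cm = (1/12)ML² = (1/12)(0.541)(0.342)² = 0.0052731 kg m^2; centre at d = 0.856 m, so the parallel axis theorem gives I = 0.0052731 + (0.541)(0.856)² = 0.40168 kg m^2.
Thin ring: I_cm = MR² = (4.16)(0.0938)² = 0.036602 kg m^2; centre at d = 0.368 m, so the parallel axis theorem gives I = 0.036602 + (4.16)(0.368)² = 0.59997 kg m^2.
Thin rod: I_cm = (1/12)ML² = (1/12)(0.588)(0.407)² = 0.0081168 kg m^2; centre at d = 0.613 m, so the parallel axis theorem gives I = 0.0081168 + (0.588)(0.613)² = 0.22907 kg m^2.
Total I = 1.6949 + 0.40168 + 0.59997 + 0.22907 = 2.9257 kg m^2.

2.93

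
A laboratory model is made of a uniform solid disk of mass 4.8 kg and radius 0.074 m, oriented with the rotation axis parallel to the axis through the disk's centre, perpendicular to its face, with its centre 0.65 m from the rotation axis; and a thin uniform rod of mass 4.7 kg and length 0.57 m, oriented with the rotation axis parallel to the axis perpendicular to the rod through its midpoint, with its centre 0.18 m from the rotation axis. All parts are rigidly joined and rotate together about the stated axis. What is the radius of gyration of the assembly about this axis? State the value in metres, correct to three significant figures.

0.494

Solid disk: I_cm = (1/2)MR² = (1/2)(4.8)(0.074)² = 0.013142 kg·m²; centre at d = 0.65 m, so I = I_cm + Md² gives I = 0.013142 + (4.8)(0.65)² = 2.0411 kg·m².
Thin rod: I_cm = (1/12)ML² = (1/12)(4.7)(0.57)² = 0.12725 kg·m²; centre at d = 0.18 m, so I = I_cm + Md² gives I = 0.12725 + (4.7)(0.18)² = 0.27953 kg·m².
Total I = 2.3207 kg·m²; total mass M = 9.5 kg.
k = √(I/M) = √(2.3207/9.5) = 0.49425 m.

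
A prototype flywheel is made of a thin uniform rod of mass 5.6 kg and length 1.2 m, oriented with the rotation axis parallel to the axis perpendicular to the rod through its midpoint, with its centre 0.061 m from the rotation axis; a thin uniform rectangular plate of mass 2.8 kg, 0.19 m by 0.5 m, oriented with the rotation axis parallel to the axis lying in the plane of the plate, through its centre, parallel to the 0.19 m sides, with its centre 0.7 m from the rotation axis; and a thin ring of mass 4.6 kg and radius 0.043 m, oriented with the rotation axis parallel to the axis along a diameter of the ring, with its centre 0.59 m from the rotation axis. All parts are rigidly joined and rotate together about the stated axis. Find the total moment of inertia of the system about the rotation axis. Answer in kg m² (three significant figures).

Thin rod: I_cm = (1/12)ML² = (1/12)(5.6)(1.2)² = 0.672 kg m²; centre at d = 0.061 m, so the parallel axis theorem gives I = 0.672 + (5.6)(0.061)² = 0.69284 kg m².
Rectangular plate: I_cm = (1/12)Mb² = (1/12)(2.8)(0.5)² = 0.058333 kg m²; centre at d = 0.7 m, so the parallel axis theorem gives I = 0.058333 + (2.8)(0.7)² = 1.4303 kg m².
Thin ring: I_cm = (1/2)MR² = (1/2)(4.6)(0.043)² = 0.0042527 kg m²; centre at d = 0.59 m, so the parallel axis theorem gives I = 0.0042527 + (4.6)(0.59)² = 1.6055 kg m².
Total I = 0.69284 + 1.4303 + 1.6055 = 3.7287 kg m².

3.73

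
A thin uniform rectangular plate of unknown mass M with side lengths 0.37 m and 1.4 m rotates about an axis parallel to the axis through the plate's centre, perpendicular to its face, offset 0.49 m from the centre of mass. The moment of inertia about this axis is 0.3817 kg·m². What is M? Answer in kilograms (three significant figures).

0.920

I = I_cm + Md² = (1/12)M(a²+b²) + Md² = M·[0.0833333·[(0.37)² + (1.4)²] + (0.49)²] = M·0.41484.
So M = 0.3817 / 0.41484 = 0.92011 kg.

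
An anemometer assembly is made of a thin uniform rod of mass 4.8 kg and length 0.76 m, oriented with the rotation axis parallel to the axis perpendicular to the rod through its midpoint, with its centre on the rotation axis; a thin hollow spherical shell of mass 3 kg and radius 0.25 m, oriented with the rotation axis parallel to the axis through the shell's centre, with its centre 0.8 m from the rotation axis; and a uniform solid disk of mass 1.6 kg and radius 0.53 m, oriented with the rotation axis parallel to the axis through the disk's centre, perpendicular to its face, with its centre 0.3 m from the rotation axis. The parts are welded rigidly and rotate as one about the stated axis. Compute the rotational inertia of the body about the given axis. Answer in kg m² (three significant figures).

2.64

Thin rod: I_cm = (1/12)ML² = (1/12)(4.8)(0.76)² = 0.23104 kg m²; axis through the centre, so I = 0.23104 kg m².
Spherical shell: I_cm = (2/3)MR² = (2/3)(3)(0.25)² = 0.125 kg m²; centre at d = 0.8 m, so the parallel axis theorem gives I = 0.125 + (3)(0.8)² = 2.045 kg m².
Solid disk: I_cm = (1/2)MR² = (1/2)(1.6)(0.53)² = 0.22472 kg m²; centre at d = 0.3 m, so the parallel axis theorem gives I = 0.22472 + (1.6)(0.3)² = 0.36872 kg m².
Total I = 0.23104 + 2.045 + 0.36872 = 2.6448 kg m².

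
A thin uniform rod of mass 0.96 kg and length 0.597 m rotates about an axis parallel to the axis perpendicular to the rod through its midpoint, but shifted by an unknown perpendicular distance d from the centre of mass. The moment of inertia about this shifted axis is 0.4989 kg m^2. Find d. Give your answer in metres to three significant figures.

About the centre-of-mass axis, I_cm = (1/12)ML² = (1/12)(0.96)(0.597)² = 0.028513 kg m^2.
Parallel axis theorem: I = I_cm + Md², so Md² = 0.4989 − 0.028513 = 0.47039 kg m^2.
d = √(0.47039 / 0.96) = 0.69999 m.

0.700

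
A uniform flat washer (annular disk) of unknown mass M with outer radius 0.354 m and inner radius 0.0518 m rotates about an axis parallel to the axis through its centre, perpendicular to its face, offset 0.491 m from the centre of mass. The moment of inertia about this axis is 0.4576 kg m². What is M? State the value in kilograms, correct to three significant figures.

1.50

I = I_cm + Md² = (1/2)M(R²+r²) + Md² = M·[0.5·[(0.354)² + (0.0518)²] + (0.491)²] = M·0.30508.
So M = 0.4576 / 0.30508 = 1.4999 kg.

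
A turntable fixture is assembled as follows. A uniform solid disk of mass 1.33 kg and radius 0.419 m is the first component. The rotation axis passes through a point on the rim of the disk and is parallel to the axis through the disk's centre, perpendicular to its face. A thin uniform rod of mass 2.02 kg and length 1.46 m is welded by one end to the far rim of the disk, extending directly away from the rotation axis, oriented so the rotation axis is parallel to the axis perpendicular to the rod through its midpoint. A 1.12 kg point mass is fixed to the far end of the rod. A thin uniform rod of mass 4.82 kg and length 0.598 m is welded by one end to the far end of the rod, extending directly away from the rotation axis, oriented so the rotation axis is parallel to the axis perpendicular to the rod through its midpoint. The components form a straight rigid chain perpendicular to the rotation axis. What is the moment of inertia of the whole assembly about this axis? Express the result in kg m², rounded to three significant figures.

44.2

Solid disk: I_cm = (1/2)MR² = (1/2)(1.33)(0.419)² = 0.11675 kg m²; centre at d = 0.419 m, so the parallel axis theorem gives I = 0.11675 + (1.33)(0.419)² = 0.35024 kg m².
Thin rod: I_cm = (1/12)ML² = (1/12)(2.02)(1.46)² = 0.35882 kg m²; centre at d = 0.419 + 0.419 + 0.73 = 1.568 m, so the parallel axis theorem gives I = 0.35882 + (2.02)(1.568)² = 5.3252 kg m².
Point mass: I_cm = 0; centre at d = 0.419 + 0.419 + 0.73 + 0.73 = 2.298 m, so the parallel axis theorem gives I = 0 + (1.12)(2.298)² = 5.9145 kg m².
Thin rod: I_cm = (1/12)ML² = (1/12)(4.82)(0.598)² = 0.14364 kg m²; centre at d = 0.419 + 0.419 + 0.73 + 0.73 + 0.299 = 2.597 m, so the parallel axis theorem gives I = 0.14364 + (4.82)(2.597)² = 32.652 kg m².
Total I = 0.35024 + 5.3252 + 5.9145 + 32.652 = 44.242 kg m².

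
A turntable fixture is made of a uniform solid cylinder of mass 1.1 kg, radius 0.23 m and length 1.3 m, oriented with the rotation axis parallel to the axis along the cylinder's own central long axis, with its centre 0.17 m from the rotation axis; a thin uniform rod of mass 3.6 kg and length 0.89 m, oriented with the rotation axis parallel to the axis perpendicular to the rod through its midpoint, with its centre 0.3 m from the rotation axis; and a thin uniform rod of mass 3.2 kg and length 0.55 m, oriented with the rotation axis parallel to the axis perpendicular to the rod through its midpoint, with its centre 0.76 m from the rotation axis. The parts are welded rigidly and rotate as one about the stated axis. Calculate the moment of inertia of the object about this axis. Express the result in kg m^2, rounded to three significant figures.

2.55

Solid cylinder: I_cm = (1/2)MR² = (1/2)(1.1)(0.23)² = 0.029095 kg m^2; centre at d = 0.17 m, so the parallel axis theorem gives I = 0.029095 + (1.1)(0.17)² = 0.060885 kg m^2.
Thin rod: I_cm = (1/12)ML² = (1/12)(3.6)(0.89)² = 0.23763 kg m^2; centre at d = 0.3 m, so the parallel axis theorem gives I = 0.23763 + (3.6)(0.3)² = 0.56163 kg m^2.
Thin rod: I_cm = (1/12)ML² = (1/12)(3.2)(0.55)² = 0.080667 kg m^2; centre at d = 0.76 m, so the parallel axis theorem gives I = 0.080667 + (3.2)(0.76)² = 1.929 kg m^2.
Total I = 0.060885 + 0.56163 + 1.929 = 2.5515 kg m^2.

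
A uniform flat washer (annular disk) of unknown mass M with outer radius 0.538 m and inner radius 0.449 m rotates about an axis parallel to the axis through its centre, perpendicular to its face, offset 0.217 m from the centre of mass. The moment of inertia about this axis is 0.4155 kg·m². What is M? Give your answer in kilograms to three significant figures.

I = I_cm + Md² = (1/2)M(R²+r²) + Md² = M·[0.5·[(0.538)² + (0.449)²] + (0.217)²] = M·0.29261.
So M = 0.4155 / 0.29261 = 1.42 kg.

1.42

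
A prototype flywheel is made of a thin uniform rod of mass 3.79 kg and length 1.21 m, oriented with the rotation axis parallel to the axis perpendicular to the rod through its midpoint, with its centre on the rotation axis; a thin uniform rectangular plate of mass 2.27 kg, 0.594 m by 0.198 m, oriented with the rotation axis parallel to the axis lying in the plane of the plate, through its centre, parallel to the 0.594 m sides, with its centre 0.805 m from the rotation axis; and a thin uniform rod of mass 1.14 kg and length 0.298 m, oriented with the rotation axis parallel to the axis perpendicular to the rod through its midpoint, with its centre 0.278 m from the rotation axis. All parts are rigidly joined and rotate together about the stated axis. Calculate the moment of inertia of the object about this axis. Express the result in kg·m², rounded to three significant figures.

2.04

Thin rod: I_cm = (1/12)ML² = (1/12)(3.79)(1.21)² = 0.46241 kg·m²; axis through the centre, so I = 0.46241 kg·m².
Rectangular plate: I_cm = (1/12)Mb² = (1/12)(2.27)(0.198)² = 0.0074161 kg·m²; centre at d = 0.805 m, so the parallel axis theorem gives I = 0.0074161 + (2.27)(0.805)² = 1.4784 kg·m².
Thin rod: I_cm = (1/12)ML² = (1/12)(1.14)(0.298)² = 0.0084364 kg·m²; centre at d = 0.278 m, so the parallel axis theorem gives I = 0.0084364 + (1.14)(0.278)² = 0.09654 kg·m².
Total I = 0.46241 + 1.4784 + 0.09654 = 2.0374 kg·m².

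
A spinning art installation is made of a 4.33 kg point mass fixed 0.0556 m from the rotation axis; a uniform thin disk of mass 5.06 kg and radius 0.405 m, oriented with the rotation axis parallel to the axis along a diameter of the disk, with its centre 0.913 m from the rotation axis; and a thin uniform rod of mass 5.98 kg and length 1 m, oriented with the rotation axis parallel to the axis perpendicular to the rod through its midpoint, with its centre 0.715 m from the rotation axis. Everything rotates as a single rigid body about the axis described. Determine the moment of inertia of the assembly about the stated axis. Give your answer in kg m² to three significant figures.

7.99

Point mass: I_cm = 0; centre at d = 0.0556 m, so I = I_cm + Md² gives I = 0 + (4.33)(0.0556)² = 0.013386 kg m².
Thin disk: I_cm = (1/4)MR² = (1/4)(5.06)(0.405)² = 0.20749 kg m²; centre at d = 0.913 m, so I = I_cm + Md² gives I = 0.20749 + (5.06)(0.913)² = 4.4254 kg m².
Thin rod: I_cm = (1/12)ML² = (1/12)(5.98)(1)² = 0.49833 kg m²; centre at d = 0.715 m, so I = I_cm + Md² gives I = 0.49833 + (5.98)(0.715)² = 3.5555 kg m².
Total I = 0.013386 + 4.4254 + 3.5555 = 7.9942 kg m².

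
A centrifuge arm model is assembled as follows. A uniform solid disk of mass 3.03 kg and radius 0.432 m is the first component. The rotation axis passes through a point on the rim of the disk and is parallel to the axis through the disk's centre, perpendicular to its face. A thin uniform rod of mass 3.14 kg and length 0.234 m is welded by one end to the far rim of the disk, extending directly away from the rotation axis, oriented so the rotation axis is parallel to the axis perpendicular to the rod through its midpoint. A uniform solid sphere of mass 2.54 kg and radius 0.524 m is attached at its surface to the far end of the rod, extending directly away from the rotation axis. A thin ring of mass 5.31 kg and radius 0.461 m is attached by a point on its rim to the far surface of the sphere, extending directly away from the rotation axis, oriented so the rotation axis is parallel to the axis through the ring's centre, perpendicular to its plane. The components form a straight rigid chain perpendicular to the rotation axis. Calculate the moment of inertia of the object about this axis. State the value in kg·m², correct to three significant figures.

48.1

Solid disk: I_cm = (1/2)MR² = (1/2)(3.03)(0.432)² = 0.28274 kg·m²; centre at d = 0.432 m, so I = I_cm + Md² gives I = 0.28274 + (3.03)(0.432)² = 0.84821 kg·m².
Thin rod: I_cm = (1/12)ML² = (1/12)(3.14)(0.234)² = 0.014328 kg·m²; centre at d = 0.432 + 0.432 + 0.117 = 0.981 m, so I = I_cm + Md² gives I = 0.014328 + (3.14)(0.981)² = 3.0361 kg·m².
Solid sphere: I_cm = (2/5)MR² = (2/5)(2.54)(0.524)² = 0.27897 kg·m²; centre at d = 0.432 + 0.432 + 0.117 + 0.117 + 0.524 = 1.622 m, so I = I_cm + Md² gives I = 0.27897 + (2.54)(1.622)² = 6.9614 kg·m².
Thin ring: I_cm = MR² = (5.31)(0.461)² = 1.1285 kg·m²; centre at d = 0.432 + 0.432 + 0.117 + 0.117 + 0.524 + 0.524 + 0.461 = 2.607 m, so I = I_cm + Md² gives I = 1.1285 + (5.31)(2.607)² = 37.218 kg·m².
Total I = 0.84821 + 3.0361 + 6.9614 + 37.218 = 48.063 kg·m².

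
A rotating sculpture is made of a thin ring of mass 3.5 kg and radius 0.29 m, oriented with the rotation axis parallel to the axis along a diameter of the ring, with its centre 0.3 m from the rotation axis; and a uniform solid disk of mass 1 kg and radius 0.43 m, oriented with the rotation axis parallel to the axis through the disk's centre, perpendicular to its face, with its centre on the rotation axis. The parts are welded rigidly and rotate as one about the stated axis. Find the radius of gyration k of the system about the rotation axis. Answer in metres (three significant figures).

Thin ring: I_cm = (1/2)MR² = (1/2)(3.5)(0.29)² = 0.14718 kg m^2; centre at d = 0.3 m, so the parallel axis theorem gives I = 0.14718 + (3.5)(0.3)² = 0.46218 kg m^2.
Solid disk: I_cm = (1/2)MR² = (1/2)(1)(0.43)² = 0.09245 kg m^2; axis through the centre, so I = 0.09245 kg m^2.
Total I = 0.55463 kg m^2; total mass M = 4.5 kg.
k = √(I/M) = √(0.55463/4.5) = 0.35107 m.

0.351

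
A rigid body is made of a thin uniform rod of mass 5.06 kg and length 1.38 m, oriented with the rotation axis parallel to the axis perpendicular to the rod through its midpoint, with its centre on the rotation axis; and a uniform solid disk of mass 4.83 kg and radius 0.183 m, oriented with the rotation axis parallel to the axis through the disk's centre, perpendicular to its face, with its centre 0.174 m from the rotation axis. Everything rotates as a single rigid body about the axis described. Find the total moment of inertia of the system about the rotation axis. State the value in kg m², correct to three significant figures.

1.03

Thin rod: I_cm = (1/12)ML² = (1/12)(5.06)(1.38)² = 0.80302 kg m²; axis through the centre, so I = 0.80302 kg m².
Solid disk: I_cm = (1/2)MR² = (1/2)(4.83)(0.183)² = 0.080876 kg m²; centre at d = 0.174 m, so the parallel axis theorem gives I = 0.080876 + (4.83)(0.174)² = 0.22711 kg m².
Total I = 0.80302 + 0.22711 = 1.0301 kg m².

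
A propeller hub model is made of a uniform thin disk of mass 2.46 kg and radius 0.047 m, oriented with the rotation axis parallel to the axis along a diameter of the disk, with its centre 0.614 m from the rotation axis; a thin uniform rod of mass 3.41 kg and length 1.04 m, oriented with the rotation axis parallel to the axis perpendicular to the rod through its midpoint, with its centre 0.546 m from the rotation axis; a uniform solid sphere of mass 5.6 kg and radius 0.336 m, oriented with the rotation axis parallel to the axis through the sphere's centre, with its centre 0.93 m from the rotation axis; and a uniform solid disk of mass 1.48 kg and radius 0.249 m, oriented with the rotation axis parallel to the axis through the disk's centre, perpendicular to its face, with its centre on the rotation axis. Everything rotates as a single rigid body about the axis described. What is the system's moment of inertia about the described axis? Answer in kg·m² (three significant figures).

Thin disk: I_cm = (1/4)MR² = (1/4)(2.46)(0.047)² = 0.0013585 kg·m²; centre at d = 0.614 m, so I = I_cm + Md² gives I = 0.0013585 + (2.46)(0.614)² = 0.92877 kg·m².
Thin rod: I_cm = (1/12)ML² = (1/12)(3.41)(1.04)² = 0.30735 kg·m²; centre at d = 0.546 m, so I = I_cm + Md² gives I = 0.30735 + (3.41)(0.546)² = 1.3239 kg·m².
Solid sphere: I_cm = (2/5)MR² = (2/5)(5.6)(0.336)² = 0.25289 kg·m²; centre at d = 0.93 m, so I = I_cm + Md² gives I = 0.25289 + (5.6)(0.93)² = 5.0963 kg·m².
Solid disk: I_cm = (1/2)MR² = (1/2)(1.48)(0.249)² = 0.045881 kg·m²; axis through the centre, so I = 0.045881 kg·m².
Total I = 0.92877 + 1.3239 + 5.0963 + 0.045881 = 7.3949 kg·m².

7.39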